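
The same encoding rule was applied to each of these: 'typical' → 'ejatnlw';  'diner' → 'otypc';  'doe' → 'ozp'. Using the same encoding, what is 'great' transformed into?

rcple

Compare letters: t→e is +11, y→j is +11, p→a is +11 — a constant shift. This is a Caesar cipher with shift 11.
Applying it to great: g+11=r, r+11=c, e+11=p, a+11=l, t+11=e.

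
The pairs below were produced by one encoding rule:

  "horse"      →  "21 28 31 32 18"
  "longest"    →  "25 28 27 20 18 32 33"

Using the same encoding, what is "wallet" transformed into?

h is letter #8 and maps to 21: an offset of 13. Letters become their 1-based position plus 13 (so a→14, b→15, …).
On wallet: w=23→36, a=1→14, l=12→25, l=12→25, e=5→18, t=20→33.

36 14 25 25 18 33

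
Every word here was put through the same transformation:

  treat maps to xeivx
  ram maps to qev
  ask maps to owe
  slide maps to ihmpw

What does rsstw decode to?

The output letters match the input read backwards, each shifted +4: treat reversed is taert. Read the word backwards and shift each letter +4.
Reversing it on rsstw: shift back: r−4=n, s−4=o, s−4=o, t−4=p, w−4=s → noops; then reverse → spoon.

spoon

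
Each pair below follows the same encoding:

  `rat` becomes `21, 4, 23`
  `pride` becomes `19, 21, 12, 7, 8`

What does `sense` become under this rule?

r is letter #18 and maps to 21: an offset of 3. Each letter is replaced by its alphabet position (a=1..z=26) + 3.
For sense: s=19→22, e=5→8, n=14→17, s=19→22, e=5→8.

22, 8, 17, 22, 8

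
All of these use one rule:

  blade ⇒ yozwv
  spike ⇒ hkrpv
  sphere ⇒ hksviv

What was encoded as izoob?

Each letter is replaced by its mirror in the alphabet: a↔z, b↔y, c↔x, and so on (the Atbash cipher).
Reversing it on izoob: i↔r, z↔a, o↔l, o↔l, b↔y.

rally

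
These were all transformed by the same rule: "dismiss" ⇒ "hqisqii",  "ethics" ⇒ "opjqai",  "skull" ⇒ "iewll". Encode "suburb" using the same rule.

d(3)→h(7) and i(8)→q(16) fit y≡7x+12 (mod 26); the inverse of 7 mod 26 is 15. This is an affine cipher: with a=0,…,z=25, each position x becomes (7x+12) mod 26.
Applying it to suburb: s(18)→7·18+12≡8=i; u(20)→7·20+12≡22=w; b(1)→7·1+12≡19=t; u(20)→7·20+12≡22=w; r(17)→7·17+12≡1=b; b(1)→7·1+12≡19=t (all mod 26).

iwtwbt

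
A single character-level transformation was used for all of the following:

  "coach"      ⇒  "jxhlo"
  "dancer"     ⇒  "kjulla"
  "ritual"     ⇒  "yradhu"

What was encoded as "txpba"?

moist

Shifts by position in coach: pos 0: c→j (+7), pos 1: o→x (+9), pos 2: a→h (+7), pos 3: c→l (+9) — repeating every 2. The shifts repeat in a cycle of length 2: positions 0,1,… shift by +7, +9, then the pattern repeats.
Reversing it on txpba: t−7=m, x−9=o, p−7=i, b−9=s, a−7=t.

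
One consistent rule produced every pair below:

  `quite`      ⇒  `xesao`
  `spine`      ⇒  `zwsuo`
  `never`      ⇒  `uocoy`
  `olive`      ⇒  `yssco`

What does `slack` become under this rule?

The shift depends on letter class: consonant q→x is +7, but vowel u→e is +10. Vowels shift forward by 10 and consonants shift forward by 7.
For slack: s(cons)+7=z, l(cons)+7=s, a(vowel)+10=k, c(cons)+7=j, k(cons)+7=r.

zskjr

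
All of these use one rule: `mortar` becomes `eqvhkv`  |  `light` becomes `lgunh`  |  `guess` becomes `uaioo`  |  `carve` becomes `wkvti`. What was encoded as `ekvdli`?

Treating letters as 0–25, the rule is x ↦ 19x + 10 (mod 26).
Reversing it on ekvdli: e(4)→11·(4−10)≡12=m; k(10)→11·(10−10)≡0=a; v(21)→11·(21−10)≡17=r; d(3)→11·(3−10)≡1=b; l(11)→11·(11−10)≡11=l; i(8)→11·(8−10)≡4=e (all mod 26).

marble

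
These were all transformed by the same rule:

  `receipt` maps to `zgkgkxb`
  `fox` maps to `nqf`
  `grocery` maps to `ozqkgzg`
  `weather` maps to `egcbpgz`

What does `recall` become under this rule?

The shift depends on letter class: consonant r→z is +8, but vowel e→g is +2. Two shifts are in play — +2 for a/e/i/o/u, +8 for every other letter.
On recall: r(cons)+8=z, e(vowel)+2=g, c(cons)+8=k, a(vowel)+2=c, l(cons)+8=t, l(cons)+8=t.

zgkctt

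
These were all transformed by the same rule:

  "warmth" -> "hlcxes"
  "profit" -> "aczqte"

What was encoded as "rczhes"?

Compare letters: w→h is +11, a→l is +11, r→c is +11 — a constant shift. Every letter moves 11 places later in the alphabet, wrapping around z→a.
Reversing it on rczhes: r−11=g, c−11=r, z−11=o, h−11=w, e−11=t, s−11=h.

growth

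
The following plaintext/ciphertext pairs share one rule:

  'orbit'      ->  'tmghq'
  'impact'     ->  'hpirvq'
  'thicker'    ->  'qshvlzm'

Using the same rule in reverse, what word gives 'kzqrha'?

o(14)→t(19) and r(17)→m(12) fit y≡15x+17 (mod 26); the inverse of 15 mod 26 is 7. Each letter's alphabet position (a=0..z=25) is mapped through 15·x+17 mod 26 — an affine cipher.
Undoing it on kzqrha: k(10)→7·(10−17)≡3=d; z(25)→7·(25−17)≡4=e; q(16)→7·(16−17)≡19=t; r(17)→7·(17−17)≡0=a; h(7)→7·(7−17)≡8=i; a(0)→7·(0−17)≡11=l (all mod 26).

detail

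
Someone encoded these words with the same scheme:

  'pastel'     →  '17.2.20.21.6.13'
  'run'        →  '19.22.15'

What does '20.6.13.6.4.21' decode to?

select

Letters become their 1-based position plus 1 (so a→2, b→3, …).
Reversing it on 20.6.13.6.4.21: 20→(20−1)÷1=19=s, 6→(6−1)÷1=5=e, 13→(13−1)÷1=12=l, 6→(6−1)÷1=5=e, 4→(4−1)÷1=3=c, 21→(21−1)÷1=20=t.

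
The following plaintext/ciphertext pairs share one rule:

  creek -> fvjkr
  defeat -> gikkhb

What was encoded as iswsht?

formal

The shift increases by 1 at each position, starting from +3: 3, 4, 5, ….
Decoding iswsht: i−3=f, s−4=o, w−5=r, s−6=m, h−7=a, t−8=l.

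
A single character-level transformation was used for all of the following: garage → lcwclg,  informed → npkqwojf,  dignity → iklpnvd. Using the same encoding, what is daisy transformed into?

icnud

A repeating key of period 2 is used — shifts +5, +2 over and over.
For daisy: d+5=i, a+2=c, i+5=n, s+2=u, y+5=d.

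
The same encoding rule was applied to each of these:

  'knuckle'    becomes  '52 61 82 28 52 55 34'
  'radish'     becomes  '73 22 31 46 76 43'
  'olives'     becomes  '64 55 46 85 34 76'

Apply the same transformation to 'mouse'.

58 64 82 76 34

k(#11)→52 and n(#14)→61: differences scale by 3, so n = 3·pos + 19. Each letter becomes 3×(its alphabet position, a=1..z=26) + 19.
On mouse: m=13→58, o=15→64, u=21→82, s=19→76, e=5→34.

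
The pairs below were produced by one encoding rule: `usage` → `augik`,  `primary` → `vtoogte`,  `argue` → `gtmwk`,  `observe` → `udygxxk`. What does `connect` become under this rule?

iqtpkez

Shifts by position in usage: pos 0: u→a (+6), pos 1: s→u (+2), pos 2: a→g (+6), pos 3: g→i (+2) — repeating every 2. It's a Vigenère-style cipher with numeric key [6,2]: position i shifts by key[i mod 2].
For connect: c+6=i, o+2=q, n+6=t, n+2=p, e+6=k, c+2=e, t+6=z.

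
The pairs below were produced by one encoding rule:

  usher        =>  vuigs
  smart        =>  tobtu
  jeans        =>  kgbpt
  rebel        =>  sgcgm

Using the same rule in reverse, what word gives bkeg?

Shifts by position in usher: pos 0: u→v (+1), pos 1: s→u (+2), pos 2: h→i (+1), pos 3: e→g (+2) — repeating every 2. A repeating key of period 2 is used — shifts +1, +2 over and over.
Decoding bkeg: b−1=a, k−2=i, e−1=d, g−2=e.

aide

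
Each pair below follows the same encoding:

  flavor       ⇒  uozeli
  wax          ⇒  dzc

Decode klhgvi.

poster

Letters are reflected about the middle of the alphabet (position → 25−position): Atbash.
Reversing it on klhgvi: k↔p, l↔o, h↔s, g↔t, v↔e, i↔r.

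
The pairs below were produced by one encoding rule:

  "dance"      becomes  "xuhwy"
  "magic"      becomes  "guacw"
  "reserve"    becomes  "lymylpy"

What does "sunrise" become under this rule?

Every letter moves 20 places later in the alphabet, wrapping around z→a.
Applying it to sunrise: s+20=m, u+20=o, n+20=h, r+20=l, i+20=c, s+20=m, e+20=y.

mohlcmy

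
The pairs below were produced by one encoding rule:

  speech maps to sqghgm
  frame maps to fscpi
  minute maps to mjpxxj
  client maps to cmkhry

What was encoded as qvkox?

quilt

Each letter shifts forward by its position index (0, 1, 2, …) — the shift grows by one for each successive letter.
Undoing it on qvkox: q−0=q, v−1=u, k−2=i, o−3=l, x−4=t.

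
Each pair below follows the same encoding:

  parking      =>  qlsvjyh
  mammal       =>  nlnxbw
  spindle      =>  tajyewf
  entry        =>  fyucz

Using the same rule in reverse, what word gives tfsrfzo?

Shifts by position in parking: pos 0: p→q (+1), pos 1: a→l (+11), pos 2: r→s (+1), pos 3: k→v (+11) — repeating every 2. A repeating key of period 2 is used — shifts +1, +11 over and over.
Decoding tfsrfzo: t−1=s, f−11=u, s−1=r, r−11=g, f−1=e, z−11=o, o−1=n.

surgeon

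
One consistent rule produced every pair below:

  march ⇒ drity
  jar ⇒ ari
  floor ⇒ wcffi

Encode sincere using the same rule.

It's a constant shift of +17 (ROT17).
For sincere: s+17=j, i+17=z, n+17=e, c+17=t, e+17=v, r+17=i, e+17=v.

jzetviv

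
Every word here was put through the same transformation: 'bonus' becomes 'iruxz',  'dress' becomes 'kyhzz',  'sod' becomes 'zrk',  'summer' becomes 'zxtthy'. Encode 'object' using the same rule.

The shift depends on letter class: consonant b→i is +7, but vowel o→r is +3. Vowels shift forward by 3 and consonants shift forward by 7.
For object: o(vowel)+3=r, b(cons)+7=i, j(cons)+7=q, e(vowel)+3=h, c(cons)+7=j, t(cons)+7=a.

riqhja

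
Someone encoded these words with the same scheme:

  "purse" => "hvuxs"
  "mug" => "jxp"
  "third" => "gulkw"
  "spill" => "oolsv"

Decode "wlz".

Read the word backwards and shift each letter +3.
Reversing it on wlz: shift back: w−3=t, l−3=i, z−3=w → tiw; then reverse → wit.

wit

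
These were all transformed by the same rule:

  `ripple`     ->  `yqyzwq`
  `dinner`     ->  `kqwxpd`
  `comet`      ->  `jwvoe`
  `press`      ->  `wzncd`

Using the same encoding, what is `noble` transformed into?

uwkvp

In ripple: r→y is +7, i→q is +8, p→y is +9, p→z is +10 — the shift increases by 1 each position. Letter i (0-indexed) is shifted by i+7, so successive shifts are 7, 8, 9, ….
On noble: n+7=u, o+8=w, b+9=k, l+10=v, e+11=p.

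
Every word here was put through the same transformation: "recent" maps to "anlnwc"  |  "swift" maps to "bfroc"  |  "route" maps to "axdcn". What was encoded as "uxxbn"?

Compare letters: r→a is +9, e→n is +9, c→l is +9 — a constant shift. This is a Caesar cipher with shift 9.
Reversing it on uxxbn: u−9=l, x−9=o, x−9=o, b−9=s, n−9=e.

loose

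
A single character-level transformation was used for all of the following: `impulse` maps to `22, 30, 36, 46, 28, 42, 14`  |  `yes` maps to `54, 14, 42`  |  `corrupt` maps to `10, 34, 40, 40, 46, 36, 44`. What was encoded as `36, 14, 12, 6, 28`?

pedal

i(#9)→22 and m(#13)→30: differences scale by 2, so n = 2·pos + 4. With a=1..z=26, the number is 2·pos + 4.
Decoding 36, 14, 12, 6, 28: 36→(36−4)÷2=16=p, 14→(14−4)÷2=5=e, 12→(12−4)÷2=4=d, 6→(6−4)÷2=1=a, 28→(28−4)÷2=12=l.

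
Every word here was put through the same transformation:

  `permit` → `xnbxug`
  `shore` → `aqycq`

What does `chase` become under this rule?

kqkdq

In permit: p→x is +8, e→n is +9, r→b is +10, m→x is +11 — the shift increases by 1 each position. The shift increases by 1 at each position, starting from +8: 8, 9, 10, ….
For chase: c+8=k, h+9=q, a+10=k, s+11=d, e+12=q.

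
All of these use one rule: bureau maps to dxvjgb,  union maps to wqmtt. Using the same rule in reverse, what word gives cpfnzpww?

ambition

In bureau: b→d is +2, u→x is +3, r→v is +4, e→j is +5 — the shift increases by 1 each position. Each letter shifts forward by (position + 2), i.e. 2, 3, 4, … — the shift grows by one for each successive letter.
Reversing it on cpfnzpww: c−2=a, p−3=m, f−4=b, n−5=i, z−6=t, p−7=i, w−8=o, w−9=n.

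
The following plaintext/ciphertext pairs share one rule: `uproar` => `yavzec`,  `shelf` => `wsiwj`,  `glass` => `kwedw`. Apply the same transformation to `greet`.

kcipx

The shifts repeat in a cycle of length 2: positions 0,1,… shift by +4, +11, then the pattern repeats.
On greet: g+4=k, r+11=c, e+4=i, e+11=p, t+4=x.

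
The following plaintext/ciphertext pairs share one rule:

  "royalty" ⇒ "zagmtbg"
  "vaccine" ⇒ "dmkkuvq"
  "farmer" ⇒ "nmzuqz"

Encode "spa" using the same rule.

axm

The rule splits by letter class: vowels +12, consonants +8.
On spa: s(cons)+8=a, p(cons)+8=x, a(vowel)+12=m.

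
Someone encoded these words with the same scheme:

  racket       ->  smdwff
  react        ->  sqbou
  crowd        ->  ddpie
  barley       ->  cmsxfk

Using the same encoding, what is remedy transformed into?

It's a Vigenère-style cipher with numeric key [1,12]: position i shifts by key[i mod 2].
On remedy: r+1=s, e+12=q, m+1=n, e+12=q, d+1=e, y+12=k.

sqnqek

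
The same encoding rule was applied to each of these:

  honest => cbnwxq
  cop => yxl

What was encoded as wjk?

ban

The output letters match the input read backwards, each shifted +9: honest reversed is tsenoh. The word is reversed, then every letter is shifted forward by 9.
Reversing it on wjk: shift back: w−9=n, j−9=a, k−9=b → nab; then reverse → ban.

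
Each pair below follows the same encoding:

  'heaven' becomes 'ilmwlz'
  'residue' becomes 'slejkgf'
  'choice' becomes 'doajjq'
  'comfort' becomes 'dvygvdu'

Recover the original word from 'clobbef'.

Shifts by position in heaven: pos 0: h→i (+1), pos 1: e→l (+7), pos 2: a→m (+12), pos 3: v→w (+1), pos 4: e→l (+7), pos 5: n→z (+12) — repeating every 3. It's a Vigenère-style cipher with numeric key [1,7,12]: position i shifts by key[i mod 3].
Undoing it on clobbef: c−1=b, l−7=e, o−12=c, b−1=a, b−7=u, e−12=s, f−1=e.

because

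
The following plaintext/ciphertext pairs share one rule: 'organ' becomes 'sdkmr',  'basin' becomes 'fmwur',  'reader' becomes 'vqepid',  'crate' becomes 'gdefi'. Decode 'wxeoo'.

The shifts repeat in a cycle of length 2: positions 0,1,… shift by +4, +12, then the pattern repeats.
Reversing it on wxeoo: w−4=s, x−12=l, e−4=a, o−12=c, o−4=k.

slack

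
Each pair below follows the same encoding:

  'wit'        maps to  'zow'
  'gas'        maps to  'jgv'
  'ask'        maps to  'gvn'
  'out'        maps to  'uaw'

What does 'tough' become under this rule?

wuajk

The shift depends on letter class: consonant w→z is +3, but vowel i→o is +6. Two shifts are in play — +6 for a/e/i/o/u, +3 for every other letter.
On tough: t(cons)+3=w, o(vowel)+6=u, u(vowel)+6=a, g(cons)+3=j, h(cons)+3=k.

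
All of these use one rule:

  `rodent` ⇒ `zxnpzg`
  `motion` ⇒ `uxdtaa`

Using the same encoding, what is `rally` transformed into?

zjvwk

In rodent: r→z is +8, o→x is +9, d→n is +10, e→p is +11 — the shift increases by 1 each position. Letter i (0-indexed) is shifted by i+8, so successive shifts are 8, 9, 10, ….
On rally: r+8=z, a+9=j, l+10=v, l+11=w, y+12=k.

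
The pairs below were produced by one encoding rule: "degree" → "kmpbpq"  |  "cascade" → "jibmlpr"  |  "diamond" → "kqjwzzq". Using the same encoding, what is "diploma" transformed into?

kqyvzyn

The shift increases by 1 at each position, starting from +7: 7, 8, 9, ….
For diploma: d+7=k, i+8=q, p+9=y, l+10=v, o+11=z, m+12=y, a+13=n.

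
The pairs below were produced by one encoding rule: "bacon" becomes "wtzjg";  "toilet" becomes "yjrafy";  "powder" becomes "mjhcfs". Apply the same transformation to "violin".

erjarg

Each letter's alphabet position (a=0..z=25) is mapped through 3·x+19 mod 26 — an affine cipher.
For violin: v(21)→3·21+19≡4=e; i(8)→3·8+19≡17=r; o(14)→3·14+19≡9=j; l(11)→3·11+19≡0=a; i(8)→3·8+19≡17=r; n(13)→3·13+19≡6=g (all mod 26).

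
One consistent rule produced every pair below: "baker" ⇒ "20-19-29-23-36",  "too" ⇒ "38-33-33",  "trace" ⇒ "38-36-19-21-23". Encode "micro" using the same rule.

b is letter #2 and maps to 20: an offset of 18. The number is (letter's place in the alphabet, a=1) + 18.
For micro: m=13→31, i=9→27, c=3→21, r=18→36, o=15→33.

31-27-21-36-33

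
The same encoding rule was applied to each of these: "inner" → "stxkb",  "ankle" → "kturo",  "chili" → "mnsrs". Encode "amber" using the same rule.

kslkb

Shifts by position in inner: pos 0: i→s (+10), pos 1: n→t (+6), pos 2: n→x (+10), pos 3: e→k (+6) — repeating every 2. A repeating key of period 2 is used — shifts +10, +6 over and over.
On amber: a+10=k, m+6=s, b+10=l, e+6=k, r+10=b.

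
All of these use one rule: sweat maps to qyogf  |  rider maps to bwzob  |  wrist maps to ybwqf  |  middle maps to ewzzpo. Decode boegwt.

remain

Treating letters as 0–25, the rule is x ↦ 15x + 6 (mod 26).
Reversing it on boegwt: b(1)→7·(1−6)≡17=r; o(14)→7·(14−6)≡4=e; e(4)→7·(4−6)≡12=m; g(6)→7·(6−6)≡0=a; w(22)→7·(22−6)≡8=i; t(19)→7·(19−6)≡13=n (all mod 26).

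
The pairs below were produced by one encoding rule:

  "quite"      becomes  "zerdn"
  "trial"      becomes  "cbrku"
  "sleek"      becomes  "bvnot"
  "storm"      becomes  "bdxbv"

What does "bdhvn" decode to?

The shifts repeat in a cycle of length 2: positions 0,1,… shift by +9, +10, then the pattern repeats.
Undoing it on bdhvn: b−9=s, d−10=t, h−9=y, v−10=l, n−9=e.

style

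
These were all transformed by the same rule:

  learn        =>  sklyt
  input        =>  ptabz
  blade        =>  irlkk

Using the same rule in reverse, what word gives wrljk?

place

Shifts by position in learn: pos 0: l→s (+7), pos 1: e→k (+6), pos 2: a→l (+11), pos 3: r→y (+7), pos 4: n→t (+6) — repeating every 3. It's a Vigenère-style cipher with numeric key [7,6,11]: position i shifts by key[i mod 3].
Decoding wrljk: w−7=p, r−6=l, l−11=a, j−7=c, k−6=e.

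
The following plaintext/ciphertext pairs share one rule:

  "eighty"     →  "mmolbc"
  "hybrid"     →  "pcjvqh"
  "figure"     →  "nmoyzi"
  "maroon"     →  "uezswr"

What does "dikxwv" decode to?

vector

The shifts repeat in a cycle of length 2: positions 0,1,… shift by +8, +4, then the pattern repeats.
Decoding dikxwv: d−8=v, i−4=e, k−8=c, x−4=t, w−8=o, v−4=r.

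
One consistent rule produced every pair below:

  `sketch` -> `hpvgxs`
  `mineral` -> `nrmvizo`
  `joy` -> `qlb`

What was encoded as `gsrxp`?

thick

Each pair mirrors across the alphabet (s↔h, k↔p, e↔v): positions sum to 25. Each letter is replaced by its mirror in the alphabet: a↔z, b↔y, c↔x, and so on (the Atbash cipher).
Decoding gsrxp: g↔t, s↔h, r↔i, x↔c, p↔k.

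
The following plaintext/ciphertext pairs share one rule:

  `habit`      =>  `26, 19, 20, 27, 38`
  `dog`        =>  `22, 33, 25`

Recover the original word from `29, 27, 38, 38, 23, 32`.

kitten

h is letter #8 and maps to 26: an offset of 18. Letters become their 1-based position plus 18 (so a→19, b→20, …).
Reversing it on 29, 27, 38, 38, 23, 32: 29→(29−18)÷1=11=k, 27→(27−18)÷1=9=i, 38→(38−18)÷1=20=t, 38→(38−18)÷1=20=t, 23→(23−18)÷1=5=e, 32→(32−18)÷1=14=n.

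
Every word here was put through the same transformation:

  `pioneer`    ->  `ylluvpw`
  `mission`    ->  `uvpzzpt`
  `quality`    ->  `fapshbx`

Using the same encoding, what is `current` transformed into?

The output letters match the input read backwards, each shifted +7: pioneer reversed is reenoip. Read the word backwards and shift each letter +7.
For current: reverse → tnerruc; then shift: t+7=a, n+7=u, e+7=l, r+7=y, r+7=y, u+7=b, c+7=j.

aulyybj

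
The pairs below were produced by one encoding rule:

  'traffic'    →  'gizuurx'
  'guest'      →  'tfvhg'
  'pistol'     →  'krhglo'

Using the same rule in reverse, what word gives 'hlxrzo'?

social

Each pair mirrors across the alphabet (t↔g, r↔i, a↔z): positions sum to 25. Letters are reflected about the middle of the alphabet (position → 25−position): Atbash.
Reversing it on hlxrzo: h↔s, l↔o, x↔c, r↔i, z↔a, o↔l.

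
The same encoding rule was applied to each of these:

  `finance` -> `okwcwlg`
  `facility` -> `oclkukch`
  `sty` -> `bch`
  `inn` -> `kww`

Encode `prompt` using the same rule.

The shift depends on letter class: consonant f→o is +9, but vowel i→k is +2. Vowels shift forward by 2 and consonants shift forward by 9.
On prompt: p(cons)+9=y, r(cons)+9=a, o(vowel)+2=q, m(cons)+9=v, p(cons)+9=y, t(cons)+9=c.

yaqvyc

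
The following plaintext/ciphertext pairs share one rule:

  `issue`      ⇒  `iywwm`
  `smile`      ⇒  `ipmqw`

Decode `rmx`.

tin

The word is reversed, then every letter is shifted forward by 4.
Decoding rmx: shift back: r−4=n, m−4=i, x−4=t → nit; then reverse → tin.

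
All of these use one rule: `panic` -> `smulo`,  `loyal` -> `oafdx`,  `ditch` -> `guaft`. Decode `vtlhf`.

Shifts by position in panic: pos 0: p→s (+3), pos 1: a→m (+12), pos 2: n→u (+7), pos 3: i→l (+3), pos 4: c→o (+12) — repeating every 3. It's a Vigenère-style cipher with numeric key [3,12,7]: position i shifts by key[i mod 3].
Reversing it on vtlhf: v−3=s, t−12=h, l−7=e, h−3=e, f−12=t.

sheet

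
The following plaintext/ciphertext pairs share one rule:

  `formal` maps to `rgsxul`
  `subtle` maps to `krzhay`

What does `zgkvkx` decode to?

repeat

Read the word backwards and shift each letter +6.
Reversing it on zgkvkx: shift back: z−6=t, g−6=a, k−6=e, v−6=p, k−6=e, x−6=r → taeper; then reverse → repeat.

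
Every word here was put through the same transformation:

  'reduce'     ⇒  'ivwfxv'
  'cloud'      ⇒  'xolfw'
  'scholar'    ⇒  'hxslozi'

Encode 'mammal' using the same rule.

nznnzo

Each pair mirrors across the alphabet (r↔i, e↔v, d↔w): positions sum to 25. This is the alphabet-reversal cipher (Atbash): a becomes z, b becomes y, etc.
For mammal: m↔n, a↔z, m↔n, m↔n, a↔z, l↔o.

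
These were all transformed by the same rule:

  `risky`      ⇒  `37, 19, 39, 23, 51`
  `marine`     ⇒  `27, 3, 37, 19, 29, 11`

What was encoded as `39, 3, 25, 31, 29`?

r(#18)→37 and i(#9)→19: differences scale by 2, so n = 2·pos + 1. The formula is n = 2×(alphabet index, a=1) + 1.
Reversing it on 39, 3, 25, 31, 29: 39→(39−1)÷2=19=s, 3→(3−1)÷2=1=a, 25→(25−1)÷2=12=l, 31→(31−1)÷2=15=o, 29→(29−1)÷2=14=n.

salon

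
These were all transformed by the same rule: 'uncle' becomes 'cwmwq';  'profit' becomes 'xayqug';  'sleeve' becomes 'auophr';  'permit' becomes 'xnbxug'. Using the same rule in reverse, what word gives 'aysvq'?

In uncle: u→c is +8, n→w is +9, c→m is +10, l→w is +11 — the shift increases by 1 each position. Letter i (0-indexed) is shifted by i+8, so successive shifts are 8, 9, 10, ….
Undoing it on aysvq: a−8=s, y−9=p, s−10=i, v−11=k, q−12=e.

spike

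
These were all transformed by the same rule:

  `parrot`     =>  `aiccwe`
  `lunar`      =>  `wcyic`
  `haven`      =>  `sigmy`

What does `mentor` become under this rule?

xmyewc

Two shifts are in play — +8 for a/e/i/o/u, +11 for every other letter.
For mentor: m(cons)+11=x, e(vowel)+8=m, n(cons)+11=y, t(cons)+11=e, o(vowel)+8=w, r(cons)+11=c.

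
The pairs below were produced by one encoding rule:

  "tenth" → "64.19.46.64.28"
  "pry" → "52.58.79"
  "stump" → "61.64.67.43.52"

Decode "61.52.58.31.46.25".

t(#20)→64 and e(#5)→19: differences scale by 3, so n = 3·pos + 4. The formula is n = 3×(alphabet index, a=1) + 4.
Undoing it on 61.52.58.31.46.25: 61→(61−4)÷3=19=s, 52→(52−4)÷3=16=p, 58→(58−4)÷3=18=r, 31→(31−4)÷3=9=i, 46→(46−4)÷3=14=n, 25→(25−4)÷3=7=g.

spring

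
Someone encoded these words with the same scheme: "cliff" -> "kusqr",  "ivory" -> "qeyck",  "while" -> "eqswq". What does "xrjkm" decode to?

The shift increases by 1 at each position, starting from +8: 8, 9, 10, ….
Decoding xrjkm: x−8=p, r−9=i, j−10=z, k−11=z, m−12=a.

pizza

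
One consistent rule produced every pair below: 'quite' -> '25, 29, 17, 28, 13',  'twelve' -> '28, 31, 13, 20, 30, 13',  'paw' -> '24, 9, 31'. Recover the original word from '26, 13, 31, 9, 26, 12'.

reward

Letters become their 1-based position plus 8 (so a→9, b→10, …).
Reversing it on 26, 13, 31, 9, 26, 12: 26→(26−8)÷1=18=r, 13→(13−8)÷1=5=e, 31→(31−8)÷1=23=w, 9→(9−8)÷1=1=a, 26→(26−8)÷1=18=r, 12→(12−8)÷1=4=d.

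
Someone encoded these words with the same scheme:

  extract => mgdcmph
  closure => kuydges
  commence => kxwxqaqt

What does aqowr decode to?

shelf

In extract: e→m is +8, x→g is +9, t→d is +10, r→c is +11 — the shift increases by 1 each position. Letter i (0-indexed) is shifted by i+8, so successive shifts are 8, 9, 10, ….
Reversing it on aqowr: a−8=s, q−9=h, o−10=e, w−11=l, r−12=f.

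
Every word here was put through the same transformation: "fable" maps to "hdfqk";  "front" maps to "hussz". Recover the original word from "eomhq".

Letter i (0-indexed) is shifted by i+2, so successive shifts are 2, 3, 4, ….
Undoing it on eomhq: e−2=c, o−3=l, m−4=i, h−5=c, q−6=k.

click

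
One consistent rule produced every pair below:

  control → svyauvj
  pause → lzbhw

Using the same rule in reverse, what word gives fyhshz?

salary

Read the word backwards and shift each letter +7.
Reversing it on fyhshz: shift back: f−7=y, y−7=r, h−7=a, s−7=l, h−7=a, z−7=s → yralas; then reverse → salary.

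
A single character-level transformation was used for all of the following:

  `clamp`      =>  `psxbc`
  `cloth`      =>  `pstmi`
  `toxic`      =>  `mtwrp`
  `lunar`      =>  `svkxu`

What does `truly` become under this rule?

c(2)→p(15) and l(11)→s(18) fit y≡9x+23 (mod 26); the inverse of 9 mod 26 is 3. This is an affine cipher: with a=0,…,z=25, each position x becomes (9x+23) mod 26.
For truly: t(19)→9·19+23≡12=m; r(17)→9·17+23≡20=u; u(20)→9·20+23≡21=v; l(11)→9·11+23≡18=s; y(24)→9·24+23≡5=f (all mod 26).

muvsf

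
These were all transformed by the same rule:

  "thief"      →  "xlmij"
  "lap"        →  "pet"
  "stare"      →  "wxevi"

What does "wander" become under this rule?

aerhiv

Compare letters: t→x is +4, h→l is +4, i→m is +4 — a constant shift. This is a Caesar cipher with shift 4.
Applying it to wander: w+4=a, a+4=e, n+4=r, d+4=h, e+4=i, r+4=v.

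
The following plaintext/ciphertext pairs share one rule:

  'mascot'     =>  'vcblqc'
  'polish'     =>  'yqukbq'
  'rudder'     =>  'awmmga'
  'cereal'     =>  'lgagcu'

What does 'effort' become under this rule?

gooqac

The shift depends on letter class: consonant m→v is +9, but vowel a→c is +2. Vowels shift forward by 2 and consonants shift forward by 9.
On effort: e(vowel)+2=g, f(cons)+9=o, f(cons)+9=o, o(vowel)+2=q, r(cons)+9=a, t(cons)+9=c.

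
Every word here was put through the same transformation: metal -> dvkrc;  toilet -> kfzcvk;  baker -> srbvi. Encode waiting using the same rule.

Compare letters: m→d is +17, e→v is +17, t→k is +17 — a constant shift. This is a Caesar cipher with shift 17.
Applying it to waiting: w+17=n, a+17=r, i+17=z, t+17=k, i+17=z, n+17=e, g+17=x.

nrzkzex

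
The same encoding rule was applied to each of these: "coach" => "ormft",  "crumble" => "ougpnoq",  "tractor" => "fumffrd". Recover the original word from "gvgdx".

usual

Shifts by position in coach: pos 0: c→o (+12), pos 1: o→r (+3), pos 2: a→m (+12), pos 3: c→f (+3) — repeating every 2. A repeating key of period 2 is used — shifts +12, +3 over and over.
Reversing it on gvgdx: g−12=u, v−3=s, g−12=u, d−3=a, x−12=l.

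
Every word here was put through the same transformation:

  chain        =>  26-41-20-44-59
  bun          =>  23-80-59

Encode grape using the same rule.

38-71-20-65-32

c(#3)→26 and h(#8)→41: differences scale by 3, so n = 3·pos + 17. Each letter becomes 3×(its alphabet position, a=1..z=26) + 17.
Applying it to grape: g=7→38, r=18→71, a=1→20, p=16→65, e=5→32.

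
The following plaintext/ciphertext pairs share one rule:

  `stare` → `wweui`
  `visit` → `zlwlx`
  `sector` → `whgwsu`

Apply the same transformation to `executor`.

iaifywsu

The shifts repeat in a cycle of length 2: positions 0,1,… shift by +4, +3, then the pattern repeats.
For executor: e+4=i, x+3=a, e+4=i, c+3=f, u+4=y, t+3=w, o+4=s, r+3=u.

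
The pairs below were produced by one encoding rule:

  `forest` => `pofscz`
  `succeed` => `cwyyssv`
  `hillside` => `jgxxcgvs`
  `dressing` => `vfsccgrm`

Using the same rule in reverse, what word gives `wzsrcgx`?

This is an affine cipher: with a=0,…,z=25, each position x becomes (23x+4) mod 26.
Undoing it on wzsrcgx: w(22)→17·(22−4)≡20=u; z(25)→17·(25−4)≡19=t; s(18)→17·(18−4)≡4=e; r(17)→17·(17−4)≡13=n; c(2)→17·(2−4)≡18=s; g(6)→17·(6−4)≡8=i; x(23)→17·(23−4)≡11=l (all mod 26).

utensil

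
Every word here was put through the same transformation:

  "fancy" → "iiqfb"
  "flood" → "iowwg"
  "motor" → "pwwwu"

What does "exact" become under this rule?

The shift depends on letter class: consonant f→i is +3, but vowel a→i is +8. Two shifts are in play — +8 for a/e/i/o/u, +3 for every other letter.
On exact: e(vowel)+8=m, x(cons)+3=a, a(vowel)+8=i, c(cons)+3=f, t(cons)+3=w.

maifw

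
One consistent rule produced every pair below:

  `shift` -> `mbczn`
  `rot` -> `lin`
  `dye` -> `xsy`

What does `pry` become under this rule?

Compare letters: s→m is +20, h→b is +20, i→c is +20 — a constant shift. This is a Caesar cipher with shift 20.
On pry: p+20=j, r+20=l, y+20=s.

jls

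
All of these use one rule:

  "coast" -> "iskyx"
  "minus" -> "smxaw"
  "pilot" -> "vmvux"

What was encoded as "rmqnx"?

light

Shifts by position in coast: pos 0: c→i (+6), pos 1: o→s (+4), pos 2: a→k (+10), pos 3: s→y (+6), pos 4: t→x (+4) — repeating every 3. A repeating key of period 3 is used — shifts +6, +4, +10 over and over.
Decoding rmqnx: r−6=l, m−4=i, q−10=g, n−6=h, x−4=t.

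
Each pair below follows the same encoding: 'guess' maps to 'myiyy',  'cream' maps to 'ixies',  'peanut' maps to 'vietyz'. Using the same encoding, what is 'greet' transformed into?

The shift depends on letter class: consonant g→m is +6, but vowel u→y is +4. Two shifts are in play — +4 for a/e/i/o/u, +6 for every other letter.
For greet: g(cons)+6=m, r(cons)+6=x, e(vowel)+4=i, e(vowel)+4=i, t(cons)+6=z.

mxiiz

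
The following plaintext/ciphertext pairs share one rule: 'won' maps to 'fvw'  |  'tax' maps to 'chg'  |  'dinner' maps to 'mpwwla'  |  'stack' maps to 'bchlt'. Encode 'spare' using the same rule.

byhal

Two shifts are in play — +7 for a/e/i/o/u, +9 for every other letter.
Applying it to spare: s(cons)+9=b, p(cons)+9=y, a(vowel)+7=h, r(cons)+9=a, e(vowel)+7=l.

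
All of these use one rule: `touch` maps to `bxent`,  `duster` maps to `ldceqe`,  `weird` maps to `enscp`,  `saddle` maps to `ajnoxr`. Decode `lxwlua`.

domain

In touch: t→b is +8, o→x is +9, u→e is +10, c→n is +11 — the shift increases by 1 each position. Each letter shifts forward by (position + 8), i.e. 8, 9, 10, … — the shift grows by one for each successive letter.
Reversing it on lxwlua: l−8=d, x−9=o, w−10=m, l−11=a, u−12=i, a−13=n.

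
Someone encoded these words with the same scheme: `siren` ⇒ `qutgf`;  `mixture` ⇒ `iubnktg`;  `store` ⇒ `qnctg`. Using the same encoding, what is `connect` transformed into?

s(18)→q(16) and i(8)→u(20) fit y≡23x+18 (mod 26); the inverse of 23 mod 26 is 17. Each letter's alphabet position (a=0..z=25) is mapped through 23·x+18 mod 26 — an affine cipher.
On connect: c(2)→23·2+18≡12=m; o(14)→23·14+18≡2=c; n(13)→23·13+18≡5=f; n(13)→23·13+18≡5=f; e(4)→23·4+18≡6=g; c(2)→23·2+18≡12=m; t(19)→23·19+18≡13=n (all mod 26).

mcffgmn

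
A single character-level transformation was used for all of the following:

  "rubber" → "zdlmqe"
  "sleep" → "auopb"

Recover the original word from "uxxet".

month

Each letter shifts forward by (position + 8), i.e. 8, 9, 10, … — the shift grows by one for each successive letter.
Decoding uxxet: u−8=m, x−9=o, x−10=n, e−11=t, t−12=h.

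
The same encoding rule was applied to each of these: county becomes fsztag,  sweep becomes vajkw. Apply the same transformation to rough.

uszmo

In county: c→f is +3, o→s is +4, u→z is +5, n→t is +6 — the shift increases by 1 each position. Letter i (0-indexed) is shifted by i+3, so successive shifts are 3, 4, 5, ….
Applying it to rough: r+3=u, o+4=s, u+5=z, g+6=m, h+7=o.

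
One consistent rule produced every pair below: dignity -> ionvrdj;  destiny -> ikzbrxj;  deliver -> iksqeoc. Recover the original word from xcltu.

In dignity: d→i is +5, i→o is +6, g→n is +7, n→v is +8 — the shift increases by 1 each position. The shift increases by 1 at each position, starting from +5: 5, 6, 7, ….
Undoing it on xcltu: x−5=s, c−6=w, l−7=e, t−8=l, u−9=l.

swell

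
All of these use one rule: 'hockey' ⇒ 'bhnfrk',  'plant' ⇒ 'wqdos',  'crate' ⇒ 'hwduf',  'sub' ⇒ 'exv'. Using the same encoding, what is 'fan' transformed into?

qdi

The output letters match the input read backwards, each shifted +3: hockey reversed is yekcoh. Read the word backwards and shift each letter +3.
Applying it to fan: reverse → naf; then shift: n+3=q, a+3=d, f+3=i.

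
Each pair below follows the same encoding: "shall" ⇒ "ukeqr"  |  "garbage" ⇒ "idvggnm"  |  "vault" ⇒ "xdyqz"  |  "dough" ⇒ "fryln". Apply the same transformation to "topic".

In shall: s→u is +2, h→k is +3, a→e is +4, l→q is +5 — the shift increases by 1 each position. The shift increases by 1 at each position, starting from +2: 2, 3, 4, ….
Applying it to topic: t+2=v, o+3=r, p+4=t, i+5=n, c+6=i.

vrtni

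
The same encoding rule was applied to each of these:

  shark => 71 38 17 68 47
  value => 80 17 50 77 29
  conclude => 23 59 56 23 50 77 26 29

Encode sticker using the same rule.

71 74 41 23 47 29 68

The formula is n = 3×(alphabet index, a=1) + 14.
Applying it to sticker: s=19→71, t=20→74, i=9→41, c=3→23, k=11→47, e=5→29, r=18→68.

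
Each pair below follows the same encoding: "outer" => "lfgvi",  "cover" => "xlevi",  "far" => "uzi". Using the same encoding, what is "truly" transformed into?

Each pair mirrors across the alphabet (o↔l, u↔f, t↔g): positions sum to 25. Letters are reflected about the middle of the alphabet (position → 25−position): Atbash.
On truly: t↔g, r↔i, u↔f, l↔o, y↔b.

gifob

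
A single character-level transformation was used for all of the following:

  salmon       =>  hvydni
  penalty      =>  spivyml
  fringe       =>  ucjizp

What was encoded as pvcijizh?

s(18)→h(7) and a(0)→v(21) fit y≡5x+21 (mod 26); the inverse of 5 mod 26 is 21. Each letter's alphabet position (a=0..z=25) is mapped through 5·x+21 mod 26 — an affine cipher.
Decoding pvcijizh: p(15)→21·(15−21)≡4=e; v(21)→21·(21−21)≡0=a; c(2)→21·(2−21)≡17=r; i(8)→21·(8−21)≡13=n; j(9)→21·(9−21)≡8=i; i(8)→21·(8−21)≡13=n; z(25)→21·(25−21)≡6=g; h(7)→21·(7−21)≡18=s (all mod 26).

earnings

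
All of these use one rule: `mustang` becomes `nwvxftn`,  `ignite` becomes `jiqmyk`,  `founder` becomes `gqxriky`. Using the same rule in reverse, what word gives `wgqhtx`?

vendor

In mustang: m→n is +1, u→w is +2, s→v is +3, t→x is +4 — the shift increases by 1 each position. Letter i (0-indexed) is shifted by i+1, so successive shifts are 1, 2, 3, ….
Decoding wgqhtx: w−1=v, g−2=e, q−3=n, h−4=d, t−5=o, x−6=r.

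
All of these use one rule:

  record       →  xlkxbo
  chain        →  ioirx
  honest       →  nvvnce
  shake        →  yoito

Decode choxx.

wagon

In record: r→x is +6, e→l is +7, c→k is +8, o→x is +9 — the shift increases by 1 each position. Each letter shifts forward by (position + 6), i.e. 6, 7, 8, … — the shift grows by one for each successive letter.
Undoing it on choxx: c−6=w, h−7=a, o−8=g, x−9=o, x−10=n.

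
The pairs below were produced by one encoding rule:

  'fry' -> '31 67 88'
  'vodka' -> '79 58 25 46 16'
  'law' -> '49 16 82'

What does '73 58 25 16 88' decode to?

f(#6)→31 and r(#18)→67: differences scale by 3, so n = 3·pos + 13. With a=1..z=26, the number is 3·pos + 13.
Reversing it on 73 58 25 16 88: 73→(73−13)÷3=20=t, 58→(58−13)÷3=15=o, 25→(25−13)÷3=4=d, 16→(16−13)÷3=1=a, 88→(88−13)÷3=25=y.

today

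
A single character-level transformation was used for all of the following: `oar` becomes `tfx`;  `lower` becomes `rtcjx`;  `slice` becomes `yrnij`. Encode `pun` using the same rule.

The rule splits by letter class: vowels +5, consonants +6.
Applying it to pun: p(cons)+6=v, u(vowel)+5=z, n(cons)+6=t.

vzt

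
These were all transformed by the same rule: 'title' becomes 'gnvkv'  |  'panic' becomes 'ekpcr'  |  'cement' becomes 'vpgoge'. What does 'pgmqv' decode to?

The output letters match the input read backwards, each shifted +2: title reversed is eltit. Read the word backwards and shift each letter +2.
Undoing it on pgmqv: shift back: p−2=n, g−2=e, m−2=k, q−2=o, v−2=t → nekot; then reverse → token.

token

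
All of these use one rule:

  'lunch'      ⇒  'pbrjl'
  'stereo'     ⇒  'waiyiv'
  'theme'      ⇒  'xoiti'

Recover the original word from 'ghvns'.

cargo

The shifts repeat in a cycle of length 2: positions 0,1,… shift by +4, +7, then the pattern repeats.
Decoding ghvns: g−4=c, h−7=a, v−4=r, n−7=g, s−4=o.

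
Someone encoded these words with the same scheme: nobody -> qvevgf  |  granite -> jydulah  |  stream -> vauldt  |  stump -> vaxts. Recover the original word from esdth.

blame

Shifts by position in nobody: pos 0: n→q (+3), pos 1: o→v (+7), pos 2: b→e (+3), pos 3: o→v (+7) — repeating every 2. A repeating key of period 2 is used — shifts +3, +7 over and over.
Decoding esdth: e−3=b, s−7=l, d−3=a, t−7=m, h−3=e.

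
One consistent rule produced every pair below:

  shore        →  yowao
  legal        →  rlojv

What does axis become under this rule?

geqb

Letter i (0-indexed) is shifted by i+6, so successive shifts are 6, 7, 8, ….
On axis: a+6=g, x+7=e, i+8=q, s+9=b.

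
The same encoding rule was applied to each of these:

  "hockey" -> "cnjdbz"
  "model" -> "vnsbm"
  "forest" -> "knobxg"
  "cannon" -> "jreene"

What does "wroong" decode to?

parrot

This is an affine cipher: with a=0,…,z=25, each position x becomes (9x+17) mod 26.
Decoding wroong: w(22)→3·(22−17)≡15=p; r(17)→3·(17−17)≡0=a; o(14)→3·(14−17)≡17=r; o(14)→3·(14−17)≡17=r; n(13)→3·(13−17)≡14=o; g(6)→3·(6−17)≡19=t (all mod 26).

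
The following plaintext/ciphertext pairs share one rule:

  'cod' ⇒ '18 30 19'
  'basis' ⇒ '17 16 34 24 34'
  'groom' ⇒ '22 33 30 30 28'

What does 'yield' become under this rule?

c is letter #3 and maps to 18: an offset of 15. Each letter is replaced by its alphabet position (a=1..z=26) + 15.
For yield: y=25→40, i=9→24, e=5→20, l=12→27, d=4→19.

40 24 20 27 19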